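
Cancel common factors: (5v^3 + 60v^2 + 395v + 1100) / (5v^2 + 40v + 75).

Apply the Euclidean algorithm:
  5v^3 + 60v^2 + 395v + 1100 = (v + 4)(5v^2 + 40v + 75) + (160v + 800)
  5v^2 + 40v + 75 = ((1/32)v + 3/32)(160v + 800) + (0)
Last nonzero remainder: 160v + 800. Dividing through by 160 gives the monic gcd v + 5.
Cancel v + 5 from numerator and denominator to get the reduced form.

(v^2 + 7v + 44)/(v + 3)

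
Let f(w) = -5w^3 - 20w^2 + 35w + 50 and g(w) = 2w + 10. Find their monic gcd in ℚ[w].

Repeated division with remainder:
  -5w^3 - 20w^2 + 35w + 50 = (-(5/2)w^2 + (5/2)w + 5)(2w + 10) + (0)
Last nonzero remainder: 2w + 10. Dividing through by 2 gives the monic gcd w + 5.

w + 5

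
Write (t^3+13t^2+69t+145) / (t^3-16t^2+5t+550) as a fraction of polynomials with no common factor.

(t^2+8t+29)/(t^2-21t+110)

Euclidean algorithm in ℚ[t]:
  t^3+13t^2+69t+145 = (t^3-16t^2+5t+550) + (29t^2+64t-405)
  t^3-16t^2+5t+550 = ((1/29)t-528/841)(29t^2+64t-405) + ((49742/841)t+248710/841)
  29t^2+64t-405 = ((24389/49742)t-68121/49742)((49742/841)t+248710/841) + (0)
Last nonzero remainder: (49742/841)t+248710/841. Dividing through by 49742/841 gives the monic gcd t+5.
Cancel t+5 from numerator and denominator to get the reduced form.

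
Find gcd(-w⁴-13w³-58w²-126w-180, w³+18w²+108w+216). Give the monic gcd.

w+6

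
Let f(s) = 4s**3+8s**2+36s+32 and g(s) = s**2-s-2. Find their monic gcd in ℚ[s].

Apply the Euclidean algorithm:
  4s**3+8s**2+36s+32 = (4s+12)(s**2-s-2) + (56s+56)
  s**2-s-2 = ((1/56)s-1/28)(56s+56) + (0)
Last nonzero remainder: 56s+56. Dividing through by 56 gives the monic gcd s+1.

s+1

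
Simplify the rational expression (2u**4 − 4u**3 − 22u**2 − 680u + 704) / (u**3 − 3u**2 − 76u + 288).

Euclidean algorithm in ℚ[u]:
  2u**4 − 4u**3 − 22u**2 − 680u + 704 = (2u + 2)(u**3 − 3u**2 − 76u + 288) + (136u**2 − 1104u + 128)
  u**3 − 3u**2 − 76u + 288 = ((1/136)u + 87/2312)(136u**2 − 1104u + 128) + (−(10230/289)u + 81840/289)
  136u**2 − 1104u + 128 = (−(19652/5115)u + 2312/5115)(−(10230/289)u + 81840/289) + (0)
Last nonzero remainder: −(10230/289)u + 81840/289. Dividing through by −10230/289 gives the monic gcd u − 8.
Cancel u − 8 from numerator and denominator to get the reduced form.

(2u**3 + 12u**2 + 74u − 88)/(u**2 + 5u − 36)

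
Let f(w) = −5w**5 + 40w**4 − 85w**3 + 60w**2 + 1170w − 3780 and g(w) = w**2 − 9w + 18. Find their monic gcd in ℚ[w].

By polynomial division,
  −5w**5 + 40w**4 − 85w**3 + 60w**2 + 1170w − 3780 = (−5w**3 − 5w**2 − 40w − 210)(w**2 − 9w + 18) + (0)
The last nonzero remainder w**2 − 9w + 18 is already monic.

w**2 − 9w + 18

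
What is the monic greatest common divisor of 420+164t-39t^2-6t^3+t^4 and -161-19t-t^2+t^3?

Repeated division with remainder:
  t^4-6t^3-39t^2+164t+420 = (t-5)(t^3-t^2-19t-161) + (-25t^2+230t-385)
  t^3-t^2-19t-161 = (-(1/25)t-41/125)(-25t^2+230t-385) + ((1026/25)t-7182/25)
  -25t^2+230t-385 = (-(625/1026)t+1375/1026)((1026/25)t-7182/25) + (0)
Last nonzero remainder: (1026/25)t-7182/25. Dividing through by 1026/25 gives the monic gcd t-7.

-7+t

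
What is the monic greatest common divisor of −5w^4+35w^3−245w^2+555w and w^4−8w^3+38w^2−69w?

w^2−3w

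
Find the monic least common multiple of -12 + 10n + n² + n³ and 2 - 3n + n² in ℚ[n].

24 - 32n + 8n² - n³ + n⁴

Repeated division with remainder:
  n³ + n² + 10n - 12 = (n + 4)(n² - 3n + 2) + (20n - 20)
  n² - 3n + 2 = ((1/20)n - 1/10)(20n - 20) + (0)
Last nonzero remainder: 20n - 20. Dividing through by 20 gives the monic gcd n - 1.
Then lcm(f, g) = f·g / gcd(f, g); expanding and making the result monic gives the answer.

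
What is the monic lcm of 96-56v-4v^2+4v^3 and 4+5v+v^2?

24+10v-15v^2+v^4

Apply the Euclidean algorithm:
  4v^3-4v^2-56v+96 = (4v-24)(v^2+5v+4) + (48v+192)
  v^2+5v+4 = ((1/48)v+1/48)(48v+192) + (0)
Last nonzero remainder: 48v+192. Dividing through by 48 gives the monic gcd v+4.
Then lcm(f, g) = f·g / gcd(f, g); expanding and making the result monic gives the answer.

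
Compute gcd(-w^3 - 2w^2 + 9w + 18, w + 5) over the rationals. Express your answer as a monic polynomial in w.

By polynomial division,
  -w^3 - 2w^2 + 9w + 18 = (-w^2 + 3w - 6)(w + 5) + (48)
  w + 5 = ((1/48)w + 5/48)(48) + (0)
The last nonzero remainder is the constant 48, so the polynomials are coprime and gcd = 1.

1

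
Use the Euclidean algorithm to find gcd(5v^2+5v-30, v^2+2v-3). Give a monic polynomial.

v+3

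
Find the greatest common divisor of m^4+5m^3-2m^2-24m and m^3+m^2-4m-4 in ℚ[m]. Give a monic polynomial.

Repeated division with remainder:
  m^4+5m^3-2m^2-24m = (m+4)(m^3+m^2-4m-4) + (-2m^2-4m+16)
  m^3+m^2-4m-4 = (-(1/2)m+1/2)(-2m^2-4m+16) + (6m-12)
  -2m^2-4m+16 = (-(1/3)m-4/3)(6m-12) + (0)
Last nonzero remainder: 6m-12. Dividing through by 6 gives the monic gcd m-2.

m-2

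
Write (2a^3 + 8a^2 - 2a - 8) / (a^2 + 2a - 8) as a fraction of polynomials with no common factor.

(2a^2 - 2)/(a - 2)

Apply the Euclidean algorithm:
  2a^3 + 8a^2 - 2a - 8 = (2a + 4)(a^2 + 2a - 8) + (6a + 24)
  a^2 + 2a - 8 = ((1/6)a - 1/3)(6a + 24) + (0)
Last nonzero remainder: 6a + 24. Dividing through by 6 gives the monic gcd a + 4.
Cancel a + 4 from numerator and denominator to get the reduced form.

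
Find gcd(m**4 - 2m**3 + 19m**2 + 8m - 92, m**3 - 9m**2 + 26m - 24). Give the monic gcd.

m - 2

Euclidean algorithm in ℚ[m]:
  m**4 - 2m**3 + 19m**2 + 8m - 92 = (m + 7)(m**3 - 9m**2 + 26m - 24) + (56m**2 - 150m + 76)
  m**3 - 9m**2 + 26m - 24 = ((1/56)m - 177/1568)(56m**2 - 150m + 76) + ((6045/784)m - 6045/392)
  56m**2 - 150m + 76 = ((43904/6045)m - 29792/6045)((6045/784)m - 6045/392) + (0)
Last nonzero remainder: (6045/784)m - 6045/392. Dividing through by 6045/784 gives the monic gcd m - 2.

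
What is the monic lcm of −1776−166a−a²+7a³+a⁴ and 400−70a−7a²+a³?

Apply the Euclidean algorithm:
  a⁴+7a³−a²−166a−1776 = (a+14)(a³−7a²−70a+400) + (167a²+414a−7376)
  a³−7a²−70a+400 = ((1/167)a−1583/27889)(167a²+414a−7376) + (−(65076/27889)a−520608/27889)
  167a²+414a−7376 = (−(4657463/65076)a+12856829/32538)(−(65076/27889)a−520608/27889) + (0)
Last nonzero remainder: −(65076/27889)a−520608/27889. Dividing through by −65076/27889 gives the monic gcd a+8.
Then lcm(f, g) = f·g / gcd(f, g); expanding and making the result monic gives the answer.

−88800+18340a+664a²+199a³−56a⁴−8a⁵+a⁶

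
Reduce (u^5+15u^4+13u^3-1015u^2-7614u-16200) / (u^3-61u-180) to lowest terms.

By polynomial division,
  u^5+15u^4+13u^3-1015u^2-7614u-16200 = (u^2+15u+74)(u^3-61u-180) + (80u^2-400u-2880)
  u^3-61u-180 = ((1/80)u+1/16)(80u^2-400u-2880) + (0)
Last nonzero remainder: 80u^2-400u-2880. Dividing through by 80 gives the monic gcd u^2-5u-36.
Cancel u^2-5u-36 from numerator and denominator to get the reduced form.

(u^3+20u^2+149u+450)/(u+5)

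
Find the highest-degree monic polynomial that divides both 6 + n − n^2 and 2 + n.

2 + n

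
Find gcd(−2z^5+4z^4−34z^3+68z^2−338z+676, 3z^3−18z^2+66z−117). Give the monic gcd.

z^2−3z+13

Apply the Euclidean algorithm:
  −2z^5+4z^4−34z^3+68z^2−338z+676 = (−(2/3)z^2−(8/3)z−38/3)(3z^3−18z^2+66z−117) + (−62z^2+186z−806)
  3z^3−18z^2+66z−117 = (−(3/62)z+9/62)(−62z^2+186z−806) + (0)
Last nonzero remainder: −62z^2+186z−806. Dividing through by −62 gives the monic gcd z^2−3z+13.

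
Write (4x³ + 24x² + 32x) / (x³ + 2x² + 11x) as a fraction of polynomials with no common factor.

(4x² + 24x + 32)/(x² + 2x + 11)

Repeated division with remainder:
  4x³ + 24x² + 32x = (4)(x³ + 2x² + 11x) + (16x² − 12x)
  x³ + 2x² + 11x = ((1/16)x + 11/64)(16x² − 12x) + ((209/16)x)
  16x² − 12x = ((256/209)x − 192/209)((209/16)x) + (0)
Last nonzero remainder: (209/16)x. Dividing through by 209/16 gives the monic gcd x.
Cancel x from numerator and denominator to get the reduced form.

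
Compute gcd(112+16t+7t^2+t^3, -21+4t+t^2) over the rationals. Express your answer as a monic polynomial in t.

Repeated division with remainder:
  t^3+7t^2+16t+112 = (t+3)(t^2+4t-21) + (25t+175)
  t^2+4t-21 = ((1/25)t-3/25)(25t+175) + (0)
Last nonzero remainder: 25t+175. Dividing through by 25 gives the monic gcd t+7.

7+t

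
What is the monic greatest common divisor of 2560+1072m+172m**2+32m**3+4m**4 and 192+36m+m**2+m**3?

4+m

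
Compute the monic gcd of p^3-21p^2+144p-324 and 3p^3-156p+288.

p-6

Apply the Euclidean algorithm:
  p^3-21p^2+144p-324 = (1/3)(3p^3-156p+288) + (-21p^2+196p-420)
  3p^3-156p+288 = (-(1/7)p-4/3)(-21p^2+196p-420) + ((136/3)p-272)
  -21p^2+196p-420 = (-(63/136)p+105/68)((136/3)p-272) + (0)
Last nonzero remainder: (136/3)p-272. Dividing through by 136/3 gives the monic gcd p-6.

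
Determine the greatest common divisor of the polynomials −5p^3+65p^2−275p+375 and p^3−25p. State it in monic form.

p−5

Apply the Euclidean algorithm:
  −5p^3+65p^2−275p+375 = (−5)(p^3−25p) + (65p^2−400p+375)
  p^3−25p = ((1/65)p+16/169)(65p^2−400p+375) + ((1200/169)p−6000/169)
  65p^2−400p+375 = ((2197/240)p−169/16)((1200/169)p−6000/169) + (0)
Last nonzero remainder: (1200/169)p−6000/169. Dividing through by 1200/169 gives the monic gcd p−5.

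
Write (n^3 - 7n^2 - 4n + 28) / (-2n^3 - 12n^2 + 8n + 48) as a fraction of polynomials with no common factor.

Repeated division with remainder:
  n^3 - 7n^2 - 4n + 28 = (-1/2)(-2n^3 - 12n^2 + 8n + 48) + (-13n^2 + 52)
  -2n^3 - 12n^2 + 8n + 48 = ((2/13)n + 12/13)(-13n^2 + 52) + (0)
Last nonzero remainder: -13n^2 + 52. Dividing through by -13 gives the monic gcd n^2 - 4.
Cancel n^2 - 4 from numerator and denominator to get the reduced form.

(-n + 7)/(2n + 12)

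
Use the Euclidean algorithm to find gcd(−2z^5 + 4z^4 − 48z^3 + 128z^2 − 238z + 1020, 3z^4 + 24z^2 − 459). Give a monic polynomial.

Euclidean algorithm in ℚ[z]:
  −2z^5 + 4z^4 − 48z^3 + 128z^2 − 238z + 1020 = (−(2/3)z + 4/3)(3z^4 + 24z^2 − 459) + (−32z^3 + 96z^2 − 544z + 1632)
  3z^4 + 24z^2 − 459 = (−(3/32)z − 9/32)(−32z^3 + 96z^2 − 544z + 1632) + (0)
Last nonzero remainder: −32z^3 + 96z^2 − 544z + 1632. Dividing through by −32 gives the monic gcd z^3 − 3z^2 + 17z − 51.

z^3 − 3z^2 + 17z − 51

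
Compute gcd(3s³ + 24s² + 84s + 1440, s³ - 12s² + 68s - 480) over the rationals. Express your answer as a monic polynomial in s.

s² - 2s + 48

Apply the Euclidean algorithm:
  3s³ + 24s² + 84s + 1440 = (3)(s³ - 12s² + 68s - 480) + (60s² - 120s + 2880)
  s³ - 12s² + 68s - 480 = ((1/60)s - 1/6)(60s² - 120s + 2880) + (0)
Last nonzero remainder: 60s² - 120s + 2880. Dividing through by 60 gives the monic gcd s² - 2s + 48.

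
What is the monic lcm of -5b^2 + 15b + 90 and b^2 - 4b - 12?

Repeated division with remainder:
  -5b^2 + 15b + 90 = (-5)(b^2 - 4b - 12) + (-5b + 30)
  b^2 - 4b - 12 = (-(1/5)b - 2/5)(-5b + 30) + (0)
Last nonzero remainder: -5b + 30. Dividing through by -5 gives the monic gcd b - 6.
Then lcm(f, g) = f·g / gcd(f, g); expanding and making the result monic gives the answer.

b^3 - b^2 - 24b - 36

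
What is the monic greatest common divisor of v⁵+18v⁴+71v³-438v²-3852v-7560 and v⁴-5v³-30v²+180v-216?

Repeated division with remainder:
  v⁵+18v⁴+71v³-438v²-3852v-7560 = (v+23)(v⁴-5v³-30v²+180v-216) + (216v³+72v²-7776v-2592)
  v⁴-5v³-30v²+180v-216 = ((1/216)v-2/81)(216v³+72v²-7776v-2592) + ((70/9)v²-280)
  216v³+72v²-7776v-2592 = ((972/35)v+324/35)((70/9)v²-280) + (0)
Last nonzero remainder: (70/9)v²-280. Dividing through by 70/9 gives the monic gcd v²-36.

v²-36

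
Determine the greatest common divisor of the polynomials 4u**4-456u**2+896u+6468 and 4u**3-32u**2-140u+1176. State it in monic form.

Repeated division with remainder:
  4u**4-456u**2+896u+6468 = (u+8)(4u**3-32u**2-140u+1176) + (-60u**2+840u-2940)
  4u**3-32u**2-140u+1176 = (-(1/15)u-2/5)(-60u**2+840u-2940) + (0)
Last nonzero remainder: -60u**2+840u-2940. Dividing through by -60 gives the monic gcd u**2-14u+49.

u**2-14u+49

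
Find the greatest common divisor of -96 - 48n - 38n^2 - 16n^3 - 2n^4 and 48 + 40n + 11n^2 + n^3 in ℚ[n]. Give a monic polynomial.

16 + 8n + n^2

Euclidean algorithm in ℚ[n]:
  -2n^4 - 16n^3 - 38n^2 - 48n - 96 = (-2n + 6)(n^3 + 11n^2 + 40n + 48) + (-24n^2 - 192n - 384)
  n^3 + 11n^2 + 40n + 48 = (-(1/24)n - 1/8)(-24n^2 - 192n - 384) + (0)
Last nonzero remainder: -24n^2 - 192n - 384. Dividing through by -24 gives the monic gcd n^2 + 8n + 16.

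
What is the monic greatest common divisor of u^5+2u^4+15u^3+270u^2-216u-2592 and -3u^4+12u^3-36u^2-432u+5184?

u^3+2u^2+24u+288

Apply the Euclidean algorithm:
  u^5+2u^4+15u^3+270u^2-216u-2592 = (-(1/3)u-2)(-3u^4+12u^3-36u^2-432u+5184) + (27u^3+54u^2+648u+7776)
  -3u^4+12u^3-36u^2-432u+5184 = (-(1/9)u+2/3)(27u^3+54u^2+648u+7776) + (0)
Last nonzero remainder: 27u^3+54u^2+648u+7776. Dividing through by 27 gives the monic gcd u^3+2u^2+24u+288.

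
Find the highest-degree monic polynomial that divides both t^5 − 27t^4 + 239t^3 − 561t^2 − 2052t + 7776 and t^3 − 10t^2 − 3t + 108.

Repeated division with remainder:
  t^5 − 27t^4 + 239t^3 − 561t^2 − 2052t + 7776 = (t^2 − 17t + 72)(t^3 − 10t^2 − 3t + 108) + (0)
The last nonzero remainder t^3 − 10t^2 − 3t + 108 is already monic.

t^3 − 10t^2 − 3t + 108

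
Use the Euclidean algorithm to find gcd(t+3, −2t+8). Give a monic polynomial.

1

By polynomial division,
  t+3 = (−1/2)(−2t+8) + (7)
  −2t+8 = (−(2/7)t+8/7)(7) + (0)
The last nonzero remainder is the constant 7, so the polynomials are coprime and gcd = 1.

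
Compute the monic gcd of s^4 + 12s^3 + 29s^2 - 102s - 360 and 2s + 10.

s + 5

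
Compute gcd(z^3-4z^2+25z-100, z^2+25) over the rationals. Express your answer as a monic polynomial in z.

z^2+25

Euclidean algorithm in ℚ[z]:
  z^3-4z^2+25z-100 = (z-4)(z^2+25) + (0)
The last nonzero remainder z^2+25 is already monic.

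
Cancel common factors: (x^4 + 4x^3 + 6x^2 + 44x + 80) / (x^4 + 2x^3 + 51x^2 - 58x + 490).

(x^2 + 6x + 8)/(x^2 + 4x + 49)

Euclidean algorithm in ℚ[x]:
  x^4 + 4x^3 + 6x^2 + 44x + 80 = (x^4 + 2x^3 + 51x^2 - 58x + 490) + (2x^3 - 45x^2 + 102x - 410)
  x^4 + 2x^3 + 51x^2 - 58x + 490 = ((1/2)x + 49/4)(2x^3 - 45x^2 + 102x - 410) + ((2205/4)x^2 - (2205/2)x + 11025/2)
  2x^3 - 45x^2 + 102x - 410 = ((8/2205)x - 164/2205)((2205/4)x^2 - (2205/2)x + 11025/2) + (0)
Last nonzero remainder: (2205/4)x^2 - (2205/2)x + 11025/2. Dividing through by 2205/4 gives the monic gcd x^2 - 2x + 10.
Cancel x^2 - 2x + 10 from numerator and denominator to get the reduced form.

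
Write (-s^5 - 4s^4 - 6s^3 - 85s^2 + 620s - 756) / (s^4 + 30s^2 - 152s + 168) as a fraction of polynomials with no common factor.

(-s^3 - 8s^2 - 34s - 189)/(s^2 + 4s + 42)

Repeated division with remainder:
  -s^5 - 4s^4 - 6s^3 - 85s^2 + 620s - 756 = (-s - 4)(s^4 + 30s^2 - 152s + 168) + (24s^3 - 117s^2 + 180s - 84)
  s^4 + 30s^2 - 152s + 168 = ((1/24)s + 13/64)(24s^3 - 117s^2 + 180s - 84) + ((2961/64)s^2 - (2961/16)s + 2961/16)
  24s^3 - 117s^2 + 180s - 84 = ((512/987)s - 64/141)((2961/64)s^2 - (2961/16)s + 2961/16) + (0)
Last nonzero remainder: (2961/64)s^2 - (2961/16)s + 2961/16. Dividing through by 2961/64 gives the monic gcd s^2 - 4s + 4.
Cancel s^2 - 4s + 4 from numerator and denominator to get the reduced form.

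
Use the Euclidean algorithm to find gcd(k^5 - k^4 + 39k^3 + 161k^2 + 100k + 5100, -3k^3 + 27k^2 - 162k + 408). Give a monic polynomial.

Apply the Euclidean algorithm:
  k^5 - k^4 + 39k^3 + 161k^2 + 100k + 5100 = (-(1/3)k^2 - (8/3)k - 19)(-3k^3 + 27k^2 - 162k + 408) + (378k^2 - 1890k + 12852)
  -3k^3 + 27k^2 - 162k + 408 = (-(1/126)k + 2/63)(378k^2 - 1890k + 12852) + (0)
Last nonzero remainder: 378k^2 - 1890k + 12852. Dividing through by 378 gives the monic gcd k^2 - 5k + 34.

k^2 - 5k + 34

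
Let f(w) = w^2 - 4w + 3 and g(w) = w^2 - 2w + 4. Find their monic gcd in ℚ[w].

Apply the Euclidean algorithm:
  w^2 - 4w + 3 = (w^2 - 2w + 4) + (-2w - 1)
  w^2 - 2w + 4 = (-(1/2)w + 5/4)(-2w - 1) + (21/4)
  -2w - 1 = (-(8/21)w - 4/21)(21/4) + (0)
The last nonzero remainder is the constant 21/4, so the polynomials are coprime and gcd = 1.

1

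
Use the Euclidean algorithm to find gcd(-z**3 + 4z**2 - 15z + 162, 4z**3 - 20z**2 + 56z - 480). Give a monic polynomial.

z - 6

Euclidean algorithm in ℚ[z]:
  -z**3 + 4z**2 - 15z + 162 = (-1/4)(4z**3 - 20z**2 + 56z - 480) + (-z**2 - z + 42)
  4z**3 - 20z**2 + 56z - 480 = (-4z + 24)(-z**2 - z + 42) + (248z - 1488)
  -z**2 - z + 42 = (-(1/248)z - 7/248)(248z - 1488) + (0)
Last nonzero remainder: 248z - 1488. Dividing through by 248 gives the monic gcd z - 6.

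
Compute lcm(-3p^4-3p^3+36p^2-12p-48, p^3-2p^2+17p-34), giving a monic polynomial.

Euclidean algorithm in ℚ[p]:
  -3p^4-3p^3+36p^2-12p-48 = (-3p-9)(p^3-2p^2+17p-34) + (69p^2+39p-354)
  p^3-2p^2+17p-34 = ((1/69)p-59/1587)(69p^2+39p-354) + ((12474/529)p-24948/529)
  69p^2+39p-354 = ((12167/4158)p+31211/4158)((12474/529)p-24948/529) + (0)
Last nonzero remainder: (12474/529)p-24948/529. Dividing through by 12474/529 gives the monic gcd p-2.
Then lcm(f, g) = f·g / gcd(f, g); expanding and making the result monic gives the answer.

p^6+p^5+5p^4+21p^3-188p^2+68p+272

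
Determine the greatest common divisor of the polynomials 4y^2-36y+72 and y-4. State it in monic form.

1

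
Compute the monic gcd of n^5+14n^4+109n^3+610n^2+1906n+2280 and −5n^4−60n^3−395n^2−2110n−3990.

Euclidean algorithm in ℚ[n]:
  n^5+14n^4+109n^3+610n^2+1906n+2280 = (−(1/5)n−2/5)(−5n^4−60n^3−395n^2−2110n−3990) + (6n^3+30n^2+264n+684)
  −5n^4−60n^3−395n^2−2110n−3990 = (−(5/6)n−35/6)(6n^3+30n^2+264n+684) + (0)
Last nonzero remainder: 6n^3+30n^2+264n+684. Dividing through by 6 gives the monic gcd n^3+5n^2+44n+114.

n^3+5n^2+44n+114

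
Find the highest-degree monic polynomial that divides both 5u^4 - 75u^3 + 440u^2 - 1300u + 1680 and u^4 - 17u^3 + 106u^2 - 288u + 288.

Repeated division with remainder:
  5u^4 - 75u^3 + 440u^2 - 1300u + 1680 = (5)(u^4 - 17u^3 + 106u^2 - 288u + 288) + (10u^3 - 90u^2 + 140u + 240)
  u^4 - 17u^3 + 106u^2 - 288u + 288 = ((1/10)u - 4/5)(10u^3 - 90u^2 + 140u + 240) + (20u^2 - 200u + 480)
  10u^3 - 90u^2 + 140u + 240 = ((1/2)u + 1/2)(20u^2 - 200u + 480) + (0)
Last nonzero remainder: 20u^2 - 200u + 480. Dividing through by 20 gives the monic gcd u^2 - 10u + 24.

u^2 - 10u + 24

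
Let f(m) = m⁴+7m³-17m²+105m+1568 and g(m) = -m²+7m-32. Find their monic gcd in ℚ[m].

m²-7m+32

Repeated division with remainder:
  m⁴+7m³-17m²+105m+1568 = (-m²-14m-49)(-m²+7m-32) + (0)
Last nonzero remainder: -m²+7m-32. Dividing through by -1 gives the monic gcd m²-7m+32.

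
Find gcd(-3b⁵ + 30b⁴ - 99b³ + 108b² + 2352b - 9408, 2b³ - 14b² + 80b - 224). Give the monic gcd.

Apply the Euclidean algorithm:
  -3b⁵ + 30b⁴ - 99b³ + 108b² + 2352b - 9408 = (-(3/2)b² + (9/2)b + 42)(2b³ - 14b² + 80b - 224) + (0)
Last nonzero remainder: 2b³ - 14b² + 80b - 224. Dividing through by 2 gives the monic gcd b³ - 7b² + 40b - 112.

b³ - 7b² + 40b - 112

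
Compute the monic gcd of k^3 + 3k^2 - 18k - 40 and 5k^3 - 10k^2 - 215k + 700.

Apply the Euclidean algorithm:
  k^3 + 3k^2 - 18k - 40 = (1/5)(5k^3 - 10k^2 - 215k + 700) + (5k^2 + 25k - 180)
  5k^3 - 10k^2 - 215k + 700 = (k - 7)(5k^2 + 25k - 180) + (140k - 560)
  5k^2 + 25k - 180 = ((1/28)k + 9/28)(140k - 560) + (0)
Last nonzero remainder: 140k - 560. Dividing through by 140 gives the monic gcd k - 4.

k - 4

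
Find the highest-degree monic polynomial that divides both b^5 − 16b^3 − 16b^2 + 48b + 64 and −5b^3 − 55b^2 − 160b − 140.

Apply the Euclidean algorithm:
  b^5 − 16b^3 − 16b^2 + 48b + 64 = (−(1/5)b^2 + (11/5)b − 73/5)(−5b^3 − 55b^2 − 160b − 140) + (−495b^2 − 1980b − 1980)
  −5b^3 − 55b^2 − 160b − 140 = ((1/99)b + 7/99)(−495b^2 − 1980b − 1980) + (0)
Last nonzero remainder: −495b^2 − 1980b − 1980. Dividing through by −495 gives the monic gcd b^2 + 4b + 4.

b^2 + 4b + 4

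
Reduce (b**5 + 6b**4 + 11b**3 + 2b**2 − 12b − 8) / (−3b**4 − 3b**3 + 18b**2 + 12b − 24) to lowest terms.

(−b**2 − 3b − 2)/(3b − 6)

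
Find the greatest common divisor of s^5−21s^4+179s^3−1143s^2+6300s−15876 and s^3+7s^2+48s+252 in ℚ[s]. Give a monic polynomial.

s^2+s+42

Repeated division with remainder:
  s^5−21s^4+179s^3−1143s^2+6300s−15876 = (s^2−28s+327)(s^3+7s^2+48s+252) + (−2340s^2−2340s−98280)
  s^3+7s^2+48s+252 = (−(1/2340)s−1/390)(−2340s^2−2340s−98280) + (0)
Last nonzero remainder: −2340s^2−2340s−98280. Dividing through by −2340 gives the monic gcd s^2+s+42.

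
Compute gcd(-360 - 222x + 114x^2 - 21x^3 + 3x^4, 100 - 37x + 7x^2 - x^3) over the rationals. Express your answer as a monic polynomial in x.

-4 + x

Euclidean algorithm in ℚ[x]:
  3x^4 - 21x^3 + 114x^2 - 222x - 360 = (-3x)(-x^3 + 7x^2 - 37x + 100) + (3x^2 + 78x - 360)
  -x^3 + 7x^2 - 37x + 100 = (-(1/3)x + 11)(3x^2 + 78x - 360) + (-1015x + 4060)
  3x^2 + 78x - 360 = (-(3/1015)x - 18/203)(-1015x + 4060) + (0)
Last nonzero remainder: -1015x + 4060. Dividing through by -1015 gives the monic gcd x - 4.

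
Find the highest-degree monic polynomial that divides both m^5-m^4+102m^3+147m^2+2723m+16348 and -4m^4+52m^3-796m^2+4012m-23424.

Apply the Euclidean algorithm:
  m^5-m^4+102m^3+147m^2+2723m+16348 = (-(1/4)m-3)(-4m^4+52m^3-796m^2+4012m-23424) + (59m^3-1238m^2+8903m-53924)
  -4m^4+52m^3-796m^2+4012m-23424 = (-(4/59)m-1884/3481)(59m^3-1238m^2+8903m-53924) + (-(3002160/3481)m^2+(18012960/3481)m-183131760/3481)
  59m^3-1238m^2+8903m-53924 = (-(205379/3002160)m+769301/750540)(-(3002160/3481)m^2+(18012960/3481)m-183131760/3481) + (0)
Last nonzero remainder: -(3002160/3481)m^2+(18012960/3481)m-183131760/3481. Dividing through by -3002160/3481 gives the monic gcd m^2-6m+61.

m^2-6m+61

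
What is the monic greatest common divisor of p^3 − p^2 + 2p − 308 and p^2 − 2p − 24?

1

Repeated division with remainder:
  p^3 − p^2 + 2p − 308 = (p + 1)(p^2 − 2p − 24) + (28p − 284)
  p^2 − 2p − 24 = ((1/28)p + 57/196)(28p − 284) + (2871/49)
  28p − 284 = ((1372/2871)p − 13916/2871)(2871/49) + (0)
The last nonzero remainder is the constant 2871/49, so the polynomials are coprime and gcd = 1.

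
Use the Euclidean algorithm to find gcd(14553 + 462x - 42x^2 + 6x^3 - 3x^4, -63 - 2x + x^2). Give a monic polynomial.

-63 - 2x + x^2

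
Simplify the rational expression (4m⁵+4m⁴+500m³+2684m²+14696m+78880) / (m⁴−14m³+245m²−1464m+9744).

(4m³+24m²+156m+680)/(m²−9m+84)

Repeated division with remainder:
  4m⁵+4m⁴+500m³+2684m²+14696m+78880 = (4m+60)(m⁴−14m³+245m²−1464m+9744) + (360m³−6160m²+63560m−505760)
  m⁴−14m³+245m²−1464m+9744 = ((1/360)m+7/810)(360m³−6160m²+63560m−505760) + ((9856/81)m²−(49280/81)m+1143296/81)
  360m³−6160m²+63560m−505760 = ((3645/1232)m−44145/1232)((9856/81)m²−(49280/81)m+1143296/81) + (0)
Last nonzero remainder: (9856/81)m²−(49280/81)m+1143296/81. Dividing through by 9856/81 gives the monic gcd m²−5m+116.
Cancel m²−5m+116 from numerator and denominator to get the reduced form.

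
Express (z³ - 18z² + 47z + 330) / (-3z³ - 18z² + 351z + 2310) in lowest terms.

(-z² + 7z + 30)/(3z² + 51z + 210)

Euclidean algorithm in ℚ[z]:
  z³ - 18z² + 47z + 330 = (-1/3)(-3z³ - 18z² + 351z + 2310) + (-24z² + 164z + 1100)
  -3z³ - 18z² + 351z + 2310 = ((1/8)z + 77/48)(-24z² + 164z + 1100) + (-(595/12)z + 6545/12)
  -24z² + 164z + 1100 = ((288/595)z + 240/119)(-(595/12)z + 6545/12) + (0)
Last nonzero remainder: -(595/12)z + 6545/12. Dividing through by -595/12 gives the monic gcd z - 11.
Cancel z - 11 from numerator and denominator to get the reduced form.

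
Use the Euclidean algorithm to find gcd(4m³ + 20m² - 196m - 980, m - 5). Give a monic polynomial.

Repeated division with remainder:
  4m³ + 20m² - 196m - 980 = (4m² + 40m + 4)(m - 5) + (-960)
  m - 5 = (-(1/960)m + 1/192)(-960) + (0)
The last nonzero remainder is the constant -960, so the polynomials are coprime and gcd = 1.

1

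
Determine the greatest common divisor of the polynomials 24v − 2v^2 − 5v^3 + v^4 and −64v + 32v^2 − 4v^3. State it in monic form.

−4v + v^2

Apply the Euclidean algorithm:
  v^4 − 5v^3 − 2v^2 + 24v = (−(1/4)v − 3/4)(−4v^3 + 32v^2 − 64v) + (6v^2 − 24v)
  −4v^3 + 32v^2 − 64v = (−(2/3)v + 8/3)(6v^2 − 24v) + (0)
Last nonzero remainder: 6v^2 − 24v. Dividing through by 6 gives the monic gcd v^2 − 4v.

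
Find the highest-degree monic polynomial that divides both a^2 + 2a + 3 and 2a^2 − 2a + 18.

Euclidean algorithm in ℚ[a]:
  a^2 + 2a + 3 = (1/2)(2a^2 − 2a + 18) + (3a − 6)
  2a^2 − 2a + 18 = ((2/3)a + 2/3)(3a − 6) + (22)
  3a − 6 = ((3/22)a − 3/11)(22) + (0)
The last nonzero remainder is the constant 22, so the polynomials are coprime and gcd = 1.

1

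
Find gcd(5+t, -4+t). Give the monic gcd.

1

Euclidean algorithm in ℚ[t]:
  t+5 = (t-4) + (9)
  t-4 = ((1/9)t-4/9)(9) + (0)
The last nonzero remainder is the constant 9, so the polynomials are coprime and gcd = 1.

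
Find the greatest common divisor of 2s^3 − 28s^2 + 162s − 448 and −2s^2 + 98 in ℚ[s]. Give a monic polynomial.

By polynomial division,
  2s^3 − 28s^2 + 162s − 448 = (−s + 14)(−2s^2 + 98) + (260s − 1820)
  −2s^2 + 98 = (−(1/130)s − 7/130)(260s − 1820) + (0)
Last nonzero remainder: 260s − 1820. Dividing through by 260 gives the monic gcd s − 7.

s − 7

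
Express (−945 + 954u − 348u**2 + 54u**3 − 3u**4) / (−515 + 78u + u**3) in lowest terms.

(189 − 153u + 39u**2 − 3u**3)/(103 + 5u + u**2)

By polynomial division,
  −3u**4 + 54u**3 − 348u**2 + 954u − 945 = (−3u + 54)(u**3 + 78u − 515) + (−114u**2 − 4803u + 26865)
  u**3 + 78u − 515 = (−(1/114)u + 1601/4332)(−114u**2 − 4803u + 26865) + ((3016123/1444)u − 15080615/1444)
  −114u**2 − 4803u + 26865 = (−(164616/3016123)u − 7758612/3016123)((3016123/1444)u − 15080615/1444) + (0)
Last nonzero remainder: (3016123/1444)u − 15080615/1444. Dividing through by 3016123/1444 gives the monic gcd u − 5.
Cancel u − 5 from numerator and denominator to get the reduced form.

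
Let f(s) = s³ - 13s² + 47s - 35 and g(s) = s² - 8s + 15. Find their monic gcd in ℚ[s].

s - 5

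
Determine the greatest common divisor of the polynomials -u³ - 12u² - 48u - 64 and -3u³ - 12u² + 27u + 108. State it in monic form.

Euclidean algorithm in ℚ[u]:
  -u³ - 12u² - 48u - 64 = (1/3)(-3u³ - 12u² + 27u + 108) + (-8u² - 57u - 100)
  -3u³ - 12u² + 27u + 108 = ((3/8)u - 75/64)(-8u² - 57u - 100) + (-(147/64)u - 147/16)
  -8u² - 57u - 100 = ((512/147)u + 1600/147)(-(147/64)u - 147/16) + (0)
Last nonzero remainder: -(147/64)u - 147/16. Dividing through by -147/64 gives the monic gcd u + 4.

u + 4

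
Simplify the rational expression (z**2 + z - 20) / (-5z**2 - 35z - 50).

(-z + 4)/(5z + 10)

Repeated division with remainder:
  z**2 + z - 20 = (-1/5)(-5z**2 - 35z - 50) + (-6z - 30)
  -5z**2 - 35z - 50 = ((5/6)z + 5/3)(-6z - 30) + (0)
Last nonzero remainder: -6z - 30. Dividing through by -6 gives the monic gcd z + 5.
Cancel z + 5 from numerator and denominator to get the reduced form.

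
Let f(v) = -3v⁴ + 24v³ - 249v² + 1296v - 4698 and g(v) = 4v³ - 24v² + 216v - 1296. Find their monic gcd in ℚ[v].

v² + 54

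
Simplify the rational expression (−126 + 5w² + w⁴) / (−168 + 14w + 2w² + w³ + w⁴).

(3 + w)/(4 + w)

Apply the Euclidean algorithm:
  w⁴ + 5w² − 126 = (w⁴ + w³ + 2w² + 14w − 168) + (−w³ + 3w² − 14w + 42)
  w⁴ + w³ + 2w² + 14w − 168 = (−w − 4)(−w³ + 3w² − 14w + 42) + (0)
Last nonzero remainder: −w³ + 3w² − 14w + 42. Dividing through by −1 gives the monic gcd w³ − 3w² + 14w − 42.
Cancel w³ − 3w² + 14w − 42 from numerator and denominator to get the reduced form.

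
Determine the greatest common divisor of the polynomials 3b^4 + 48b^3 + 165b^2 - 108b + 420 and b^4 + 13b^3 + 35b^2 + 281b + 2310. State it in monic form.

Apply the Euclidean algorithm:
  3b^4 + 48b^3 + 165b^2 - 108b + 420 = (3)(b^4 + 13b^3 + 35b^2 + 281b + 2310) + (9b^3 + 60b^2 - 951b - 6510)
  b^4 + 13b^3 + 35b^2 + 281b + 2310 = ((1/9)b + 19/27)(9b^3 + 60b^2 - 951b - 6510) + ((886/9)b^2 + (15062/9)b + 62020/9)
  9b^3 + 60b^2 - 951b - 6510 = ((81/886)b - 837/886)((886/9)b^2 + (15062/9)b + 62020/9) + (0)
Last nonzero remainder: (886/9)b^2 + (15062/9)b + 62020/9. Dividing through by 886/9 gives the monic gcd b^2 + 17b + 70.

b^2 + 17b + 70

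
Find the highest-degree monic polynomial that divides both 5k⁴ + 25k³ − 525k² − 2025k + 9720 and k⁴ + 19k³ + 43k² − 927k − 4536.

k² + 17k + 72

Euclidean algorithm in ℚ[k]:
  5k⁴ + 25k³ − 525k² − 2025k + 9720 = (5)(k⁴ + 19k³ + 43k² − 927k − 4536) + (−70k³ − 740k² + 2610k + 32400)
  k⁴ + 19k³ + 43k² − 927k − 4536 = (−(1/70)k − 59/490)(−70k³ − 740k² + 2610k + 32400) + (−(432/49)k² − (7344/49)k − 31104/49)
  −70k³ − 740k² + 2610k + 32400 = ((1715/216)k − 1225/24)(−(432/49)k² − (7344/49)k − 31104/49) + (0)
Last nonzero remainder: −(432/49)k² − (7344/49)k − 31104/49. Dividing through by −432/49 gives the monic gcd k² + 17k + 72.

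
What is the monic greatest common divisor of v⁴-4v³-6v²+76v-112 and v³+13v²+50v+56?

v+4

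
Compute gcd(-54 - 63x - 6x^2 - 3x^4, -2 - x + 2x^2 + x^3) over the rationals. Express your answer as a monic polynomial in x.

Repeated division with remainder:
  -3x^4 - 6x^2 - 63x - 54 = (-3x + 6)(x^3 + 2x^2 - x - 2) + (-21x^2 - 63x - 42)
  x^3 + 2x^2 - x - 2 = (-(1/21)x + 1/21)(-21x^2 - 63x - 42) + (0)
Last nonzero remainder: -21x^2 - 63x - 42. Dividing through by -21 gives the monic gcd x^2 + 3x + 2.

2 + 3x + x^2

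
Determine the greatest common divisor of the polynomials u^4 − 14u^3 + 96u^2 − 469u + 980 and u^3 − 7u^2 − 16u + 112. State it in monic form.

Euclidean algorithm in ℚ[u]:
  u^4 − 14u^3 + 96u^2 − 469u + 980 = (u − 7)(u^3 − 7u^2 − 16u + 112) + (63u^2 − 693u + 1764)
  u^3 − 7u^2 − 16u + 112 = ((1/63)u + 4/63)(63u^2 − 693u + 1764) + (0)
Last nonzero remainder: 63u^2 − 693u + 1764. Dividing through by 63 gives the monic gcd u^2 − 11u + 28.

u^2 − 11u + 28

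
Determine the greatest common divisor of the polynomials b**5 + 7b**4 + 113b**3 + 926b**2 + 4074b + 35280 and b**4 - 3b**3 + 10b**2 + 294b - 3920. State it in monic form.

b**3 + 4b**2 + 38b + 560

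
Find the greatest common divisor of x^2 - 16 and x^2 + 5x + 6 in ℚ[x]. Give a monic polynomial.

Euclidean algorithm in ℚ[x]:
  x^2 - 16 = (x^2 + 5x + 6) + (-5x - 22)
  x^2 + 5x + 6 = (-(1/5)x - 3/25)(-5x - 22) + (84/25)
  -5x - 22 = (-(125/84)x - 275/42)(84/25) + (0)
The last nonzero remainder is the constant 84/25, so the polynomials are coprime and gcd = 1.

1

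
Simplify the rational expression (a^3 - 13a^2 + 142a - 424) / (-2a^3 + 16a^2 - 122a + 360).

Euclidean algorithm in ℚ[a]:
  a^3 - 13a^2 + 142a - 424 = (-1/2)(-2a^3 + 16a^2 - 122a + 360) + (-5a^2 + 81a - 244)
  -2a^3 + 16a^2 - 122a + 360 = ((2/5)a + 82/25)(-5a^2 + 81a - 244) + (-(7252/25)a + 29008/25)
  -5a^2 + 81a - 244 = ((125/7252)a - 1525/7252)(-(7252/25)a + 29008/25) + (0)
Last nonzero remainder: -(7252/25)a + 29008/25. Dividing through by -7252/25 gives the monic gcd a - 4.
Cancel a - 4 from numerator and denominator to get the reduced form.

(-a^2 + 9a - 106)/(2a^2 - 8a + 90)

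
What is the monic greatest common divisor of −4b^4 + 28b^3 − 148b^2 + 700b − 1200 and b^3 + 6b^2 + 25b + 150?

Repeated division with remainder:
  −4b^4 + 28b^3 − 148b^2 + 700b − 1200 = (−4b + 52)(b^3 + 6b^2 + 25b + 150) + (−360b^2 − 9000)
  b^3 + 6b^2 + 25b + 150 = (−(1/360)b − 1/60)(−360b^2 − 9000) + (0)
Last nonzero remainder: −360b^2 − 9000. Dividing through by −360 gives the monic gcd b^2 + 25.

b^2 + 25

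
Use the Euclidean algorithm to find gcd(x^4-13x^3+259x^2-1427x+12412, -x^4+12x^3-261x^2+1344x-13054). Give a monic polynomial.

Euclidean algorithm in ℚ[x]:
  x^4-13x^3+259x^2-1427x+12412 = (-1)(-x^4+12x^3-261x^2+1344x-13054) + (-x^3-2x^2-83x-642)
  -x^4+12x^3-261x^2+1344x-13054 = (x-14)(-x^3-2x^2-83x-642) + (-206x^2+824x-22042)
  -x^3-2x^2-83x-642 = ((1/206)x+3/103)(-206x^2+824x-22042) + (0)
Last nonzero remainder: -206x^2+824x-22042. Dividing through by -206 gives the monic gcd x^2-4x+107.

x^2-4x+107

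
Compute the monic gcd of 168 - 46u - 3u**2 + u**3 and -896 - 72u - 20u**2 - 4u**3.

Euclidean algorithm in ℚ[u]:
  u**3 - 3u**2 - 46u + 168 = (-1/4)(-4u**3 - 20u**2 - 72u - 896) + (-8u**2 - 64u - 56)
  -4u**3 - 20u**2 - 72u - 896 = ((1/2)u - 3/2)(-8u**2 - 64u - 56) + (-140u - 980)
  -8u**2 - 64u - 56 = ((2/35)u + 2/35)(-140u - 980) + (0)
Last nonzero remainder: -140u - 980. Dividing through by -140 gives the monic gcd u + 7.

7 + u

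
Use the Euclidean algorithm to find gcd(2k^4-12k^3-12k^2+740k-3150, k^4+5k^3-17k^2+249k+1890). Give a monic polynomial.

k^3-k^2-11k+315

Apply the Euclidean algorithm:
  2k^4-12k^3-12k^2+740k-3150 = (2)(k^4+5k^3-17k^2+249k+1890) + (-22k^3+22k^2+242k-6930)
  k^4+5k^3-17k^2+249k+1890 = (-(1/22)k-3/11)(-22k^3+22k^2+242k-6930) + (0)
Last nonzero remainder: -22k^3+22k^2+242k-6930. Dividing through by -22 gives the monic gcd k^3-k^2-11k+315.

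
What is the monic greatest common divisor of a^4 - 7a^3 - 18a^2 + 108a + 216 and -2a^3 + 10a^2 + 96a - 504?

a^2 - 12a + 36

Euclidean algorithm in ℚ[a]:
  a^4 - 7a^3 - 18a^2 + 108a + 216 = (-(1/2)a + 1)(-2a^3 + 10a^2 + 96a - 504) + (20a^2 - 240a + 720)
  -2a^3 + 10a^2 + 96a - 504 = (-(1/10)a - 7/10)(20a^2 - 240a + 720) + (0)
Last nonzero remainder: 20a^2 - 240a + 720. Dividing through by 20 gives the monic gcd a^2 - 12a + 36.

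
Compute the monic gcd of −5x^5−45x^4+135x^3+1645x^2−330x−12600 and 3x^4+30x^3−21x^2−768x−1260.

x^3+8x^2−23x−210

Euclidean algorithm in ℚ[x]:
  −5x^5−45x^4+135x^3+1645x^2−330x−12600 = (−(5/3)x+5/3)(3x^4+30x^3−21x^2−768x−1260) + (50x^3+400x^2−1150x−10500)
  3x^4+30x^3−21x^2−768x−1260 = ((3/50)x+3/25)(50x^3+400x^2−1150x−10500) + (0)
Last nonzero remainder: 50x^3+400x^2−1150x−10500. Dividing through by 50 gives the monic gcd x^3+8x^2−23x−210.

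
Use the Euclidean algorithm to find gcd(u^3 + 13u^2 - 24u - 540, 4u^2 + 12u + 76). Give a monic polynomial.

Apply the Euclidean algorithm:
  u^3 + 13u^2 - 24u - 540 = ((1/4)u + 5/2)(4u^2 + 12u + 76) + (-73u - 730)
  4u^2 + 12u + 76 = (-(4/73)u + 28/73)(-73u - 730) + (356)
  -73u - 730 = (-(73/356)u - 365/178)(356) + (0)
The last nonzero remainder is the constant 356, so the polynomials are coprime and gcd = 1.

1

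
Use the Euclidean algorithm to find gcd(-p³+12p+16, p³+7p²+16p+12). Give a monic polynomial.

Apply the Euclidean algorithm:
  -p³+12p+16 = (-1)(p³+7p²+16p+12) + (7p²+28p+28)
  p³+7p²+16p+12 = ((1/7)p+3/7)(7p²+28p+28) + (0)
Last nonzero remainder: 7p²+28p+28. Dividing through by 7 gives the monic gcd p²+4p+4.

p²+4p+4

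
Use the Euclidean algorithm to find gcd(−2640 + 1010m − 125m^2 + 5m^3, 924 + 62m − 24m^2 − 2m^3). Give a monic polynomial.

Euclidean algorithm in ℚ[m]:
  5m^3 − 125m^2 + 1010m − 2640 = (−5/2)(−2m^3 − 24m^2 + 62m + 924) + (−185m^2 + 1165m − 330)
  −2m^3 − 24m^2 + 62m + 924 = ((2/185)m + 1354/6845)(−185m^2 + 1165m − 330) + (−(225720/1369)m + 1354320/1369)
  −185m^2 + 1165m − 330 = ((50653/45144)m − 1369/4104)(−(225720/1369)m + 1354320/1369) + (0)
Last nonzero remainder: −(225720/1369)m + 1354320/1369. Dividing through by −225720/1369 gives the monic gcd m − 6.

−6 + m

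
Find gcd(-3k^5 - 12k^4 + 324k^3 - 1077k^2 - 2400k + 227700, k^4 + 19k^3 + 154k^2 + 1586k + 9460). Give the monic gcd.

Apply the Euclidean algorithm:
  -3k^5 - 12k^4 + 324k^3 - 1077k^2 - 2400k + 227700 = (-3k + 45)(k^4 + 19k^3 + 154k^2 + 1586k + 9460) + (-69k^3 - 3249k^2 - 45390k - 198000)
  k^4 + 19k^3 + 154k^2 + 1586k + 9460 = (-(1/69)k + 646/1587)(-69k^3 - 3249k^2 - 45390k - 198000) + ((433094/529)k^2 + (9094974/529)k + 47640340/529)
  -69k^3 - 3249k^2 - 45390k - 198000 = (-(36501/433094)k - 476100/216547)((433094/529)k^2 + (9094974/529)k + 47640340/529) + (0)
Last nonzero remainder: (433094/529)k^2 + (9094974/529)k + 47640340/529. Dividing through by 433094/529 gives the monic gcd k^2 + 21k + 110.

k^2 + 21k + 110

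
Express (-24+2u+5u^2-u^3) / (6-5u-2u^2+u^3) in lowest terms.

(4-u)/(-1+u)

Repeated division with remainder:
  -u^3+5u^2+2u-24 = (-1)(u^3-2u^2-5u+6) + (3u^2-3u-18)
  u^3-2u^2-5u+6 = ((1/3)u-1/3)(3u^2-3u-18) + (0)
Last nonzero remainder: 3u^2-3u-18. Dividing through by 3 gives the monic gcd u^2-u-6.
Cancel u^2-u-6 from numerator and denominator to get the reduced form.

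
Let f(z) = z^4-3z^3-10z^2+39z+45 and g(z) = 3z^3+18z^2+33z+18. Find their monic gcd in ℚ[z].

By polynomial division,
  z^4-3z^3-10z^2+39z+45 = ((1/3)z-3)(3z^3+18z^2+33z+18) + (33z^2+132z+99)
  3z^3+18z^2+33z+18 = ((1/11)z+2/11)(33z^2+132z+99) + (0)
Last nonzero remainder: 33z^2+132z+99. Dividing through by 33 gives the monic gcd z^2+4z+3.

z^2+4z+3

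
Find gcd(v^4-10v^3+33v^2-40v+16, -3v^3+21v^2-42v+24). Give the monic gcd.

v^2-5v+4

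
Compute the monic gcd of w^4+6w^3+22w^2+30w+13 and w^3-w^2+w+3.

w+1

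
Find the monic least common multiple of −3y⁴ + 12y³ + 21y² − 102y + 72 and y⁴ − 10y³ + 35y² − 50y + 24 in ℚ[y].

By polynomial division,
  −3y⁴ + 12y³ + 21y² − 102y + 72 = (−3)(y⁴ − 10y³ + 35y² − 50y + 24) + (−18y³ + 126y² − 252y + 144)
  y⁴ − 10y³ + 35y² − 50y + 24 = (−(1/18)y + 1/6)(−18y³ + 126y² − 252y + 144) + (0)
Last nonzero remainder: −18y³ + 126y² − 252y + 144. Dividing through by −18 gives the monic gcd y³ − 7y² + 14y − 8.
Then lcm(f, g) = f·g / gcd(f, g); expanding and making the result monic gives the answer.

y⁵ − 7y⁴ + 5y³ + 55y² − 126y + 72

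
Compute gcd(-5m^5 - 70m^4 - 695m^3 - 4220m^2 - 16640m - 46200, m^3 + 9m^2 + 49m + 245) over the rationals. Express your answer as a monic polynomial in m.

m^2 + 2m + 35

Euclidean algorithm in ℚ[m]:
  -5m^5 - 70m^4 - 695m^3 - 4220m^2 - 16640m - 46200 = (-5m^2 - 25m - 225)(m^3 + 9m^2 + 49m + 245) + (255m^2 + 510m + 8925)
  m^3 + 9m^2 + 49m + 245 = ((1/255)m + 7/255)(255m^2 + 510m + 8925) + (0)
Last nonzero remainder: 255m^2 + 510m + 8925. Dividing through by 255 gives the monic gcd m^2 + 2m + 35.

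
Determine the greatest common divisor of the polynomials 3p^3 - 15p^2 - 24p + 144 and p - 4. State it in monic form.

p - 4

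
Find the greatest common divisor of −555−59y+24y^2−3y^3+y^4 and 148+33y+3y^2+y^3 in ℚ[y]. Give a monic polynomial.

Repeated division with remainder:
  y^4−3y^3+24y^2−59y−555 = (y−6)(y^3+3y^2+33y+148) + (9y^2−9y+333)
  y^3+3y^2+33y+148 = ((1/9)y+4/9)(9y^2−9y+333) + (0)
Last nonzero remainder: 9y^2−9y+333. Dividing through by 9 gives the monic gcd y^2−y+37.

37−y+y^2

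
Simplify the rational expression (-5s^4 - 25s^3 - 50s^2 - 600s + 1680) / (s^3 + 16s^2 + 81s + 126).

By polynomial division,
  -5s^4 - 25s^3 - 50s^2 - 600s + 1680 = (-5s + 55)(s^3 + 16s^2 + 81s + 126) + (-525s^2 - 4425s - 5250)
  s^3 + 16s^2 + 81s + 126 = (-(1/525)s - 53/3675)(-525s^2 - 4425s - 5250) + ((352/49)s + 352/7)
  -525s^2 - 4425s - 5250 = (-(25725/352)s - 18375/176)((352/49)s + 352/7) + (0)
Last nonzero remainder: (352/49)s + 352/7. Dividing through by 352/49 gives the monic gcd s + 7.
Cancel s + 7 from numerator and denominator to get the reduced form.

(-5s^3 + 10s^2 - 120s + 240)/(s^2 + 9s + 18)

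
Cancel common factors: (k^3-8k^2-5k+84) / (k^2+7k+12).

(k^2-11k+28)/(k+4)

Euclidean algorithm in ℚ[k]:
  k^3-8k^2-5k+84 = (k-15)(k^2+7k+12) + (88k+264)
  k^2+7k+12 = ((1/88)k+1/22)(88k+264) + (0)
Last nonzero remainder: 88k+264. Dividing through by 88 gives the monic gcd k+3.
Cancel k+3 from numerator and denominator to get the reduced form.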